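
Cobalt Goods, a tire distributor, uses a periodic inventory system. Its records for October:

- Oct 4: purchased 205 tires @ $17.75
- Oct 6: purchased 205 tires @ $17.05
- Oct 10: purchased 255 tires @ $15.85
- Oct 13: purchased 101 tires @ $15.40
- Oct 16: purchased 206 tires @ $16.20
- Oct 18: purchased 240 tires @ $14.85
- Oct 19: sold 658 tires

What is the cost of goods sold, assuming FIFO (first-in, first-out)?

COGS = $11,064.80

Oct 19, 658 sold [FIFO — oldest first]: 205 @ $17.75 + 205 @ $17.05 + 248 @ $15.85 = $11,064.80
Ending inventory: 7 @ $15.85 + 101 @ $15.40 + 206 @ $16.20 + 240 @ $14.85 = $8,567.55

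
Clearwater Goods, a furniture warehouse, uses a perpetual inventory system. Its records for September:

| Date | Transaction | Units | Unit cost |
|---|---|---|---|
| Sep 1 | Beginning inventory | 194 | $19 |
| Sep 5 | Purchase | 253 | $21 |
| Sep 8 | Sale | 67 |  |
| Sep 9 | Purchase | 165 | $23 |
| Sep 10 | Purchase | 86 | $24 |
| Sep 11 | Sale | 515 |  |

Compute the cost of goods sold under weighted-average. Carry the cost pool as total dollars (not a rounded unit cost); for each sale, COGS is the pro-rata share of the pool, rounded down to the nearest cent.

After Sep 1: 194 on hand, pool $3,686.00 (≈ $19.0000 each)
After Sep 5: 447 on hand, pool $8,999.00 (≈ $20.1320 each)
Sep 8, sell 67: 67/447 × $8,999.00 → $1,348.84
After Sep 9: 545 on hand, pool $11,445.16 (≈ $21.0003 each)
After Sep 10: 631 on hand, pool $13,509.16 (≈ $21.4091 each)
Sep 11, sell 515: 515/631 × $13,509.16 → $11,025.70
Total COGS = $1,348.84 + $11,025.70 = $12,374.54
Ending inventory (cost pool remaining) = $2,483.46

COGS = $12,374.54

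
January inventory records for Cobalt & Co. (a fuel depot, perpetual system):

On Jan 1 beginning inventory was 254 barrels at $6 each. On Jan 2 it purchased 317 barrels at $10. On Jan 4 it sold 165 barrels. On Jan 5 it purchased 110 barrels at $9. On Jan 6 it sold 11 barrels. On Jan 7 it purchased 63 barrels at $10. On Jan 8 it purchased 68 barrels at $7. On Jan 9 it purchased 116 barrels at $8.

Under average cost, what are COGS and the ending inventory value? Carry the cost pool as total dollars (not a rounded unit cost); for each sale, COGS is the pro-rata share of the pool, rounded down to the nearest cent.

After Jan 1: 254 on hand, pool $1,524.00 (≈ $6.0000 each)
After Jan 2: 571 on hand, pool $4,694.00 (≈ $8.2207 each)
Jan 4, sell 165: 165/571 × $4,694.00 → $1,356.40
After Jan 5: 516 on hand, pool $4,327.60 (≈ $8.3868 each)
Jan 6, sell 11: 11/516 × $4,327.60 → $92.25
After Jan 7: 568 on hand, pool $4,865.35 (≈ $8.5658 each)
After Jan 8: 636 on hand, pool $5,341.35 (≈ $8.3983 each)
After Jan 9: 752 on hand, pool $6,269.35 (≈ $8.3369 each)
Total COGS = $1,356.40 + $92.25 = $1,448.65
Ending inventory (cost pool remaining) = $6,269.35

COGS = $1,448.65; ending inventory = $6,269.35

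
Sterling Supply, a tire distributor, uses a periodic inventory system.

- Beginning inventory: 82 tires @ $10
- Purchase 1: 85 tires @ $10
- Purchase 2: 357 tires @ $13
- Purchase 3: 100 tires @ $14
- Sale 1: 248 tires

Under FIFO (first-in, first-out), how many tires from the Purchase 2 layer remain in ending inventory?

Sale 1 (248) [FIFO — oldest first]: 82 @ $10 + 85 @ $10 + 81 @ $13 = $2,723
Ending inventory: 276 @ $13 + 100 @ $14 = $4,988

276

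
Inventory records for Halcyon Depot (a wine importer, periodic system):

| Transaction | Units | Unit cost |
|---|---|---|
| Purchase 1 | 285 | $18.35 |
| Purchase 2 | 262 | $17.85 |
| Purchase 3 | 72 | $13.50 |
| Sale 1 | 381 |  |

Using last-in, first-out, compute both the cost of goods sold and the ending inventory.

COGS = $6,511.15; ending inventory = $4,367.30

Sale 1 (381) [LIFO — newest first]: 72 @ $13.50 + 262 @ $17.85 + 47 @ $18.35 = $6,511.15
Ending inventory: 238 @ $18.35 = $4,367.30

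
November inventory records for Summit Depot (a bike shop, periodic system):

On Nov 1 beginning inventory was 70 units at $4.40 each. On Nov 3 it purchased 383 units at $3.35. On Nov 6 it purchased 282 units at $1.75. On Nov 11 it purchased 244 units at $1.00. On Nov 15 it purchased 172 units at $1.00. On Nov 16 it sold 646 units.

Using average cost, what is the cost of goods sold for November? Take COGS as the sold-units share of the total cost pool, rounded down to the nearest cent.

Nov 16, sell 646: 646/1151 × $2,500.55 → $1,403.43
Ending inventory (cost pool remaining) = $1,097.12
Check: goods available $2,500.55 = COGS $1,403.43 + ending $1,097.12

COGS = $1,403.43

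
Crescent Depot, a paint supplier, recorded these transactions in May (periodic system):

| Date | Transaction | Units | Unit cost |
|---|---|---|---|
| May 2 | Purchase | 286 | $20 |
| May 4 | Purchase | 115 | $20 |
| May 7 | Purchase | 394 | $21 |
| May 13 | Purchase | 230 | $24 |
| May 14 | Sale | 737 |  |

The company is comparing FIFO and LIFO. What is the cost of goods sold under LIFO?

COGS = $16,054

FIFO COGS: 286 @ $20 + 115 @ $20 + 336 @ $21 = $15,076
LIFO COGS: 230 @ $24 + 394 @ $21 + 113 @ $20 = $16,054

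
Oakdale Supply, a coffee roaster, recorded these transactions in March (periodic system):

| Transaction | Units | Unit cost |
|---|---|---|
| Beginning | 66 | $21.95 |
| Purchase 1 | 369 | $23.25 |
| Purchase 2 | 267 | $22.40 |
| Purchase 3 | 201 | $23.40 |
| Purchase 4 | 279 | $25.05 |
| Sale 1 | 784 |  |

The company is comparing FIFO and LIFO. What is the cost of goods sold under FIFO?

FIFO COGS: 66 @ $21.95 + 369 @ $23.25 + 267 @ $22.40 + 82 @ $23.40 = $17,927.55
LIFO COGS: 279 @ $25.05 + 201 @ $23.40 + 267 @ $22.40 + 37 @ $23.25 = $18,533.40

COGS = $17,927.55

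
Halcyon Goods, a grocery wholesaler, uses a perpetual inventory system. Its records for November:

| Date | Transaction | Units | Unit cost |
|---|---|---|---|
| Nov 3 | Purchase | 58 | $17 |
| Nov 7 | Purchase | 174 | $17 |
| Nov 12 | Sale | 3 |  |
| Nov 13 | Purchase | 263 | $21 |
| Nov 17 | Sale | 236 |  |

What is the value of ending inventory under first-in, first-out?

Ending inventory = $5,376

Nov 12, 3 sold [FIFO — oldest first]: 3 @ $17 = $51
Nov 17, 236 sold [FIFO — oldest first]: 55 @ $17 + 174 @ $17 + 7 @ $21 = $4,040
Total COGS = $51 + $4,040 = $4,091
Ending inventory: 256 @ $21 = $5,376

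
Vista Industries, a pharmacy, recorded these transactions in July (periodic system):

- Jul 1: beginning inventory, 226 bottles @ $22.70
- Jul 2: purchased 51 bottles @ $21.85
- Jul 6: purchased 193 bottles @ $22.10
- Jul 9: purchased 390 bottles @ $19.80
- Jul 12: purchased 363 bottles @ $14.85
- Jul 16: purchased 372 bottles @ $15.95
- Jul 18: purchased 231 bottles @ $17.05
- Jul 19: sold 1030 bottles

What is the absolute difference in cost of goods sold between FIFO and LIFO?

$4,226.65

FIFO COGS: 226 @ $22.70 + 51 @ $21.85 + 193 @ $22.10 + 390 @ $19.80 + 170 @ $14.85 = $20,756.35
LIFO COGS: 231 @ $17.05 + 372 @ $15.95 + 363 @ $14.85 + 64 @ $19.80 = $16,529.70
Difference = |$20,756.35 − $16,529.70| = $4,226.65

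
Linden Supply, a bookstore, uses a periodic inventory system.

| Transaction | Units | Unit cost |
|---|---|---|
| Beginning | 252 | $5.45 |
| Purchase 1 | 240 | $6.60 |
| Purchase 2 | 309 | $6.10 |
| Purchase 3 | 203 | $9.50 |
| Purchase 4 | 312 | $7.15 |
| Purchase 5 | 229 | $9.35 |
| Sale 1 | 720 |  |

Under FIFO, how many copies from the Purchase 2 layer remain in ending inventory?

81

Sale 1 (720) [FIFO — oldest first]: 252 @ $5.45 + 240 @ $6.60 + 228 @ $6.10 = $4,348.20
Ending inventory: 81 @ $6.10 + 203 @ $9.50 + 312 @ $7.15 + 229 @ $9.35 = $6,794.55
Check: goods available $11,142.75 = COGS $4,348.20 + ending $6,794.55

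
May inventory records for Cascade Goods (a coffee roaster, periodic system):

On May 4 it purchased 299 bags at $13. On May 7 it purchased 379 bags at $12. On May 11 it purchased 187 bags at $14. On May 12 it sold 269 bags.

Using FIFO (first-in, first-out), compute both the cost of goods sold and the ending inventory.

COGS = $3,497; ending inventory = $7,556

May 12, 269 sold [FIFO — oldest first]: 269 @ $13 = $3,497
Ending inventory: 30 @ $13 + 379 @ $12 + 187 @ $14 = $7,556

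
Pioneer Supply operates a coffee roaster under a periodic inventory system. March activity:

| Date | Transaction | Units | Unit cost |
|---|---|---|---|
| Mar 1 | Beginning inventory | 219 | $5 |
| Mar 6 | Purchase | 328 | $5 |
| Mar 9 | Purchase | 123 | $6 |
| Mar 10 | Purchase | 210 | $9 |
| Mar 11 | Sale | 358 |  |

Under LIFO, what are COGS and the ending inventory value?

Mar 11, 358 sold [LIFO — newest first]: 210 @ $9 + 123 @ $6 + 25 @ $5 = $2,753
Ending inventory: 219 @ $5 + 303 @ $5 = $2,610

COGS = $2,753; ending inventory = $2,610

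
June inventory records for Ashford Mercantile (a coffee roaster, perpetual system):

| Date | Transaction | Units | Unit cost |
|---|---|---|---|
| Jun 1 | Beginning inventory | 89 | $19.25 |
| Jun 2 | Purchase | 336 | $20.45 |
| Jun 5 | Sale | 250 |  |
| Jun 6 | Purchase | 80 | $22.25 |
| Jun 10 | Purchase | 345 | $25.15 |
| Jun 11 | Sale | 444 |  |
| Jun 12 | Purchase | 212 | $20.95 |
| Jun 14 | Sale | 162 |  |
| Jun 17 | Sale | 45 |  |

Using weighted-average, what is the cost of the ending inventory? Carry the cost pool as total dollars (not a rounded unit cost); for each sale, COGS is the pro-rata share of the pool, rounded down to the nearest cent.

After Jun 1: 89 on hand, pool $1,713.25 (≈ $19.2500 each)
After Jun 2: 425 on hand, pool $8,584.45 (≈ $20.1987 each)
Jun 5, sell 250: 250/425 × $8,584.45 → $5,049.67
After Jun 6: 255 on hand, pool $5,314.78 (≈ $20.8423 each)
After Jun 10: 600 on hand, pool $13,991.53 (≈ $23.3192 each)
Jun 11, sell 444: 444/600 × $13,991.53 → $10,353.73
After Jun 12: 368 on hand, pool $8,079.20 (≈ $21.9543 each)
Jun 14, sell 162: 162/368 × $8,079.20 → $3,556.60
Jun 17, sell 45: 45/206 × $4,522.60 → $987.94
Total COGS = $5,049.67 + $10,353.73 + $3,556.60 + $987.94 = $19,947.94
Ending inventory (cost pool remaining) = $3,534.66

Ending inventory = $3,534.66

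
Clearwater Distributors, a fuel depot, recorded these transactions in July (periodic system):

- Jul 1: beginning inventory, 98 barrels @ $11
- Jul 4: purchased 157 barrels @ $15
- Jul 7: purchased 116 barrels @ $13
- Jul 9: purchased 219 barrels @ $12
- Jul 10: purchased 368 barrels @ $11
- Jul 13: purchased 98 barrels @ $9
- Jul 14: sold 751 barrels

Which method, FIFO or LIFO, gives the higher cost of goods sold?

FIFO COGS: 98 @ $11 + 157 @ $15 + 116 @ $13 + 219 @ $12 + 161 @ $11 = $9,340
LIFO COGS: 98 @ $9 + 368 @ $11 + 219 @ $12 + 66 @ $13 = $8,416

FIFO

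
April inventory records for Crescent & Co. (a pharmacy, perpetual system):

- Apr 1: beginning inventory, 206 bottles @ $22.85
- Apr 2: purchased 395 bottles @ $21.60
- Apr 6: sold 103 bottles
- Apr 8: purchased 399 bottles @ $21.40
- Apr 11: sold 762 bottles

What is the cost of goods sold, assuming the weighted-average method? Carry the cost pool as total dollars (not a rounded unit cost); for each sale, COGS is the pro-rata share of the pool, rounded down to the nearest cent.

After Apr 1: 206 on hand, pool $4,707.10 (≈ $22.8500 each)
After Apr 2: 601 on hand, pool $13,239.10 (≈ $22.0285 each)
Apr 6, sell 103: 103/601 × $13,239.10 → $2,268.93
After Apr 8: 897 on hand, pool $19,508.77 (≈ $21.7489 each)
Apr 11, sell 762: 762/897 × $19,508.77 → $16,572.66
Total COGS = $2,268.93 + $16,572.66 = $18,841.59
Ending inventory (cost pool remaining) = $2,936.11
Check: goods available $21,777.70 = COGS $18,841.59 + ending $2,936.11

COGS = $18,841.59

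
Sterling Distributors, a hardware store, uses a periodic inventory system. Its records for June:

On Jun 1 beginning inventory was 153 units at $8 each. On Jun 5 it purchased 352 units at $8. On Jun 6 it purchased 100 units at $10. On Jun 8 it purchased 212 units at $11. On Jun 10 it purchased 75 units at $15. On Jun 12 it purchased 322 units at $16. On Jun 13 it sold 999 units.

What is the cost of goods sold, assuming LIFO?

COGS = $11,929

Jun 13, 999 sold [LIFO — newest first]: 322 @ $16 + 75 @ $15 + 212 @ $11 + 100 @ $10 + 290 @ $8 = $11,929
Ending inventory: 153 @ $8 + 62 @ $8 = $1,720
Check: goods available $13,649 = COGS $11,929 + ending $1,720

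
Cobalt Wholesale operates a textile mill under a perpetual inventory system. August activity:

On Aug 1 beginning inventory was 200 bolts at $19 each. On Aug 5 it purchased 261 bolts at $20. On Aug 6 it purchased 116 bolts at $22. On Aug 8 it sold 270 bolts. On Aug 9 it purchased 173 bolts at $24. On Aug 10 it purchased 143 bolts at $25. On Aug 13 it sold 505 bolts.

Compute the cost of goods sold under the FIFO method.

Aug 8, 270 sold [FIFO — oldest first]: 200 @ $19 + 70 @ $20 = $5,200
Aug 13, 505 sold [FIFO — oldest first]: 191 @ $20 + 116 @ $22 + 173 @ $24 + 25 @ $25 = $11,149
Total COGS = $5,200 + $11,149 = $16,349
Ending inventory: 118 @ $25 = $2,950

COGS = $16,349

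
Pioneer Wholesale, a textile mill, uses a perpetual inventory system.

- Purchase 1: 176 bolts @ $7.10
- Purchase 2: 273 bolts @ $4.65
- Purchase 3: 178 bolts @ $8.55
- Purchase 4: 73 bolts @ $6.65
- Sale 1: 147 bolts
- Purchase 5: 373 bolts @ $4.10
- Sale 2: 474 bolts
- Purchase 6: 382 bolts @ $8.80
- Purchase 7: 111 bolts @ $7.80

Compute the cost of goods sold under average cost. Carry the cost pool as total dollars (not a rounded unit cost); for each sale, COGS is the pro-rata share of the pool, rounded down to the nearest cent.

COGS = $3,563.76

After Purchase 1: 176 on hand, pool $1,249.60 (≈ $7.1000 each)
After Purchase 2: 449 on hand, pool $2,519.05 (≈ $5.6104 each)
After Purchase 3: 627 on hand, pool $4,040.95 (≈ $6.4449 each)
After Purchase 4: 700 on hand, pool $4,526.40 (≈ $6.4663 each)
Sale 1, sell 147: 147/700 × $4,526.40 → $950.54
After Purchase 5: 926 on hand, pool $5,105.16 (≈ $5.5131 each)
Sale 2, sell 474: 474/926 × $5,105.16 → $2,613.22
After Purchase 6: 834 on hand, pool $5,853.54 (≈ $7.0186 each)
After Purchase 7: 945 on hand, pool $6,719.34 (≈ $7.1104 each)
Total COGS = $950.54 + $2,613.22 = $3,563.76
Ending inventory (cost pool remaining) = $6,719.34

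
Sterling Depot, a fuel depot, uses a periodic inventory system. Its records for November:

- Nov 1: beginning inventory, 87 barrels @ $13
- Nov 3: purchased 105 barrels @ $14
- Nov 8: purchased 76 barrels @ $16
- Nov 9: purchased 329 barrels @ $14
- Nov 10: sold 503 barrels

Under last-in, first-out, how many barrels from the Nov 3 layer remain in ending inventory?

Nov 10, 503 sold [LIFO — newest first]: 329 @ $14 + 76 @ $16 + 98 @ $14 = $7,194
Ending inventory: 87 @ $13 + 7 @ $14 = $1,229
Check: goods available $8,423 = COGS $7,194 + ending $1,229

7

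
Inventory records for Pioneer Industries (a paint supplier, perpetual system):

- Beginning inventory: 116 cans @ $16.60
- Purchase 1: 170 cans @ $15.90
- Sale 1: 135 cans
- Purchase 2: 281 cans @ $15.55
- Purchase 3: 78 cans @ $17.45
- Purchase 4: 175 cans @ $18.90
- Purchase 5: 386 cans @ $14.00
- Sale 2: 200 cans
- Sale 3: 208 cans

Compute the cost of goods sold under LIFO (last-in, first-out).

COGS = $7,966.30

Sale 1 (135) [LIFO — newest first]: 135 @ $15.90 = $2,146.50
Sale 2 (200) [LIFO — newest first]: 200 @ $14.00 = $2,800.00
Sale 3 (208) [LIFO — newest first]: 186 @ $14.00 + 22 @ $18.90 = $3,019.80
Total COGS = $2,146.50 + $2,800.00 + $3,019.80 = $7,966.30
Ending inventory: 116 @ $16.60 + 35 @ $15.90 + 281 @ $15.55 + 78 @ $17.45 + 153 @ $18.90 = $11,104.45
Check: goods available $19,070.75 = COGS $7,966.30 + ending $11,104.45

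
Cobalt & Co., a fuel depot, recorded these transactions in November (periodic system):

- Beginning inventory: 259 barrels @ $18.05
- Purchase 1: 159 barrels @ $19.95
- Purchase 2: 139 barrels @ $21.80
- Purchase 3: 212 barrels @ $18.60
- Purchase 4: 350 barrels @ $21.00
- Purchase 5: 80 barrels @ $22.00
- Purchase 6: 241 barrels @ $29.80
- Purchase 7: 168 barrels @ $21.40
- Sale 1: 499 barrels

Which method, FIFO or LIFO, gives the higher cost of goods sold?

LIFO

FIFO COGS: 259 @ $18.05 + 159 @ $19.95 + 81 @ $21.80 = $9,612.80
LIFO COGS: 168 @ $21.40 + 241 @ $29.80 + 80 @ $22.00 + 10 @ $21.00 = $12,747.00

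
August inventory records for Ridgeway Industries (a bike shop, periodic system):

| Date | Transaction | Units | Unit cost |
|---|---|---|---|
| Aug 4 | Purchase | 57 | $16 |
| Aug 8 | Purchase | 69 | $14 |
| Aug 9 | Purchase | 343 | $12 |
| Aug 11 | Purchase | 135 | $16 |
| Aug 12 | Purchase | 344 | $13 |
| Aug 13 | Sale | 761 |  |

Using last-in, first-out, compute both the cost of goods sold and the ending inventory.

Aug 13, 761 sold [LIFO — newest first]: 344 @ $13 + 135 @ $16 + 282 @ $12 = $10,016
Ending inventory: 57 @ $16 + 69 @ $14 + 61 @ $12 = $2,610
Check: goods available $12,626 = COGS $10,016 + ending $2,610

COGS = $10,016; ending inventory = $2,610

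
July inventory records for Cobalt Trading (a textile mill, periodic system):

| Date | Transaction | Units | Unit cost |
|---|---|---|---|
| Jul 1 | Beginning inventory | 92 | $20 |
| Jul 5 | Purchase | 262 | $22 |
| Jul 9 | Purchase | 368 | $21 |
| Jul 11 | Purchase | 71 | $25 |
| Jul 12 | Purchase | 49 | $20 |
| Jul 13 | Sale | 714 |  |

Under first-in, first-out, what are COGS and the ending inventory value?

Jul 13, 714 sold [FIFO — oldest first]: 92 @ $20 + 262 @ $22 + 360 @ $21 = $15,164
Ending inventory: 8 @ $21 + 71 @ $25 + 49 @ $20 = $2,923

COGS = $15,164; ending inventory = $2,923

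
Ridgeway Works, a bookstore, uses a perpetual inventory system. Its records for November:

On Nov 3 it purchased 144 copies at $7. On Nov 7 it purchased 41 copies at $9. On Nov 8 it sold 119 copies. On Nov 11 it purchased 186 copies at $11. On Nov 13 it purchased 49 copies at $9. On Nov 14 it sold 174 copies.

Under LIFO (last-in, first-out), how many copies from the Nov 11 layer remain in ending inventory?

61

Nov 8, 119 sold [LIFO — newest first]: 41 @ $9 + 78 @ $7 = $915
Nov 14, 174 sold [LIFO — newest first]: 49 @ $9 + 125 @ $11 = $1,816
Total COGS = $915 + $1,816 = $2,731
Ending inventory: 66 @ $7 + 61 @ $11 = $1,133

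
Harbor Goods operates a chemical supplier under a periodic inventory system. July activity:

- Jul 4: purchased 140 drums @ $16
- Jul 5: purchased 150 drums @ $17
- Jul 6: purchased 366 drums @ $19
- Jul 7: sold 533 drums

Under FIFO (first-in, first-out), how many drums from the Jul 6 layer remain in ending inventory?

123

Jul 7, 533 sold [FIFO — oldest first]: 140 @ $16 + 150 @ $17 + 243 @ $19 = $9,407
Ending inventory: 123 @ $19 = $2,337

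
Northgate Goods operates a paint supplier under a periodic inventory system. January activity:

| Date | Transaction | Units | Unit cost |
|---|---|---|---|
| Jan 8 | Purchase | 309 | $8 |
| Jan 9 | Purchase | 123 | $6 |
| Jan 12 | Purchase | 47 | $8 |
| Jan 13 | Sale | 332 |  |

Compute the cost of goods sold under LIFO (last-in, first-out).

Jan 13, 332 sold [LIFO — newest first]: 47 @ $8 + 123 @ $6 + 162 @ $8 = $2,410
Ending inventory: 147 @ $8 = $1,176

COGS = $2,410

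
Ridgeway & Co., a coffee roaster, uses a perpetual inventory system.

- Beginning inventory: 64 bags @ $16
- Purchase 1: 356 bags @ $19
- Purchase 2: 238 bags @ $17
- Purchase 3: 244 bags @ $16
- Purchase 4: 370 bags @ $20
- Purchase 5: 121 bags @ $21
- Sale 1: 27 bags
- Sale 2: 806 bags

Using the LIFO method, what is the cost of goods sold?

Sale 1 (27) [LIFO — newest first]: 27 @ $21 = $567
Sale 2 (806) [LIFO — newest first]: 94 @ $21 + 370 @ $20 + 244 @ $16 + 98 @ $17 = $14,944
Total COGS = $567 + $14,944 = $15,511
Ending inventory: 64 @ $16 + 356 @ $19 + 140 @ $17 = $10,168

COGS = $15,511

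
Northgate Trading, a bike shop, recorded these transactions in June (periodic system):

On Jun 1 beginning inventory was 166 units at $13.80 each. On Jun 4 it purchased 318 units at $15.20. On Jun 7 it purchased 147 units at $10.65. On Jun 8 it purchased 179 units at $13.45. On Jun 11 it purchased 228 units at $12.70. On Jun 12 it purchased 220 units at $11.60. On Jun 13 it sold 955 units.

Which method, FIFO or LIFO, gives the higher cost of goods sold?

FIFO

FIFO COGS: 166 @ $13.80 + 318 @ $15.20 + 147 @ $10.65 + 179 @ $13.45 + 145 @ $12.70 = $12,939.00
LIFO COGS: 220 @ $11.60 + 228 @ $12.70 + 179 @ $13.45 + 147 @ $10.65 + 181 @ $15.20 = $12,171.90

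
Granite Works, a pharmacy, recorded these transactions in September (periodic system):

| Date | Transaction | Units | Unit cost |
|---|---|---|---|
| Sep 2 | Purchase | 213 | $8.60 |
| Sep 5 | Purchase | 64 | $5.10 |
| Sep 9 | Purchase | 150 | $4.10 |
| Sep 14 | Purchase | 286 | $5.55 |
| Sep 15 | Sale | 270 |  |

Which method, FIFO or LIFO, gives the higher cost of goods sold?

FIFO

FIFO COGS: 213 @ $8.60 + 57 @ $5.10 = $2,122.50
LIFO COGS: 270 @ $5.55 = $1,498.50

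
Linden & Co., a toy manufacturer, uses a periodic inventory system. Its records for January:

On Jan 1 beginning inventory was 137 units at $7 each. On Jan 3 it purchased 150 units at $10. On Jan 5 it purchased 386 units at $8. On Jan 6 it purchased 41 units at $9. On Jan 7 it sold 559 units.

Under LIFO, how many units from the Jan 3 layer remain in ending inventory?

Jan 7, 559 sold [LIFO — newest first]: 41 @ $9 + 386 @ $8 + 132 @ $10 = $4,777
Ending inventory: 137 @ $7 + 18 @ $10 = $1,139
Check: goods available $5,916 = COGS $4,777 + ending $1,139

18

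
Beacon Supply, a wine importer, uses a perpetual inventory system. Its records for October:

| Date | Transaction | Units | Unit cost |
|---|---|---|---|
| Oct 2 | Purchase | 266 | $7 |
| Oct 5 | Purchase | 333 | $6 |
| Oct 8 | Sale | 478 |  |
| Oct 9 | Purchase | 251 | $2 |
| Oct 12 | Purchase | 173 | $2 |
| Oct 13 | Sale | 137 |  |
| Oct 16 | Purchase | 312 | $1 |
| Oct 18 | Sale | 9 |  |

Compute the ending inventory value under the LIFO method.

Oct 8, 478 sold [LIFO — newest first]: 333 @ $6 + 145 @ $7 = $3,013
Oct 13, 137 sold [LIFO — newest first]: 137 @ $2 = $274
Oct 18, 9 sold [LIFO — newest first]: 9 @ $1 = $9
Total COGS = $3,013 + $274 + $9 = $3,296
Ending inventory: 121 @ $7 + 251 @ $2 + 36 @ $2 + 303 @ $1 = $1,724

Ending inventory = $1,724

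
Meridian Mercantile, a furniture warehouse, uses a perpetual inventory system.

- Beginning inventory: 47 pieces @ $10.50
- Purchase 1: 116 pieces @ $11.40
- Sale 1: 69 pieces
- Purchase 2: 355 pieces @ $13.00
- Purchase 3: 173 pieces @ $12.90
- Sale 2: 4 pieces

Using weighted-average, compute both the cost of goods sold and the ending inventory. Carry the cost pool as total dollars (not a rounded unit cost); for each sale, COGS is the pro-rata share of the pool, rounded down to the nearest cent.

After Beginning: 47 on hand, pool $493.50 (≈ $10.5000 each)
After Purchase 1: 163 on hand, pool $1,815.90 (≈ $11.1405 each)
Sale 1, sell 69: 69/163 × $1,815.90 → $768.69
After Purchase 2: 449 on hand, pool $5,662.21 (≈ $12.6107 each)
After Purchase 3: 622 on hand, pool $7,893.91 (≈ $12.6912 each)
Sale 2, sell 4: 4/622 × $7,893.91 → $50.76
Total COGS = $768.69 + $50.76 = $819.45
Ending inventory (cost pool remaining) = $7,843.15

COGS = $819.45; ending inventory = $7,843.15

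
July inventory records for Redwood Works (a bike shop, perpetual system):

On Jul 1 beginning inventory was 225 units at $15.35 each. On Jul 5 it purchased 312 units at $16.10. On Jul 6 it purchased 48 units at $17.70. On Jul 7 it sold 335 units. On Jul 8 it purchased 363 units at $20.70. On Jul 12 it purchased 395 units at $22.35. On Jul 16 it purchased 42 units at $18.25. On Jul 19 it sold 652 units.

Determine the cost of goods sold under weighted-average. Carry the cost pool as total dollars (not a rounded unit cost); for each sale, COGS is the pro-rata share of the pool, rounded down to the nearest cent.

After Jul 1: 225 on hand, pool $3,453.75 (≈ $15.3500 each)
After Jul 5: 537 on hand, pool $8,476.95 (≈ $15.7858 each)
After Jul 6: 585 on hand, pool $9,326.55 (≈ $15.9428 each)
Jul 7, sell 335: 335/585 × $9,326.55 → $5,340.84
After Jul 8: 613 on hand, pool $11,499.81 (≈ $18.7599 each)
After Jul 12: 1008 on hand, pool $20,328.06 (≈ $20.1667 each)
After Jul 16: 1050 on hand, pool $21,094.56 (≈ $20.0901 each)
Jul 19, sell 652: 652/1050 × $21,094.56 → $13,098.71
Total COGS = $5,340.84 + $13,098.71 = $18,439.55
Ending inventory (cost pool remaining) = $7,995.85

COGS = $18,439.55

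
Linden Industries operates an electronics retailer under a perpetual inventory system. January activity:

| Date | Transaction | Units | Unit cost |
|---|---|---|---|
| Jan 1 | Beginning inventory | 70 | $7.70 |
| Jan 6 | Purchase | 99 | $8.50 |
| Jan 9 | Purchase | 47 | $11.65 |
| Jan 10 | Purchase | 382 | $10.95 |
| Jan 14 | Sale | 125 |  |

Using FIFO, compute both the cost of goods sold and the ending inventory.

COGS = $1,006.50; ending inventory = $5,104.45

Jan 14, 125 sold [FIFO — oldest first]: 70 @ $7.70 + 55 @ $8.50 = $1,006.50
Ending inventory: 44 @ $8.50 + 47 @ $11.65 + 382 @ $10.95 = $5,104.45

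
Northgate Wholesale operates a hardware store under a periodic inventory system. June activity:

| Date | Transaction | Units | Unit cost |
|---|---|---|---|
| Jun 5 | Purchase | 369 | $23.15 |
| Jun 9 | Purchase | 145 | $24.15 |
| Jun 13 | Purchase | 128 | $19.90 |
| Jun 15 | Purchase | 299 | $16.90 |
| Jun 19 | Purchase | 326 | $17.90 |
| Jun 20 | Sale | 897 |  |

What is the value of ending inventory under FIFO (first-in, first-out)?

Jun 20, 897 sold [FIFO — oldest first]: 369 @ $23.15 + 145 @ $24.15 + 128 @ $19.90 + 255 @ $16.90 = $18,900.80
Ending inventory: 44 @ $16.90 + 326 @ $17.90 = $6,579.00
Check: goods available $25,479.80 = COGS $18,900.80 + ending $6,579.00

Ending inventory = $6,579.00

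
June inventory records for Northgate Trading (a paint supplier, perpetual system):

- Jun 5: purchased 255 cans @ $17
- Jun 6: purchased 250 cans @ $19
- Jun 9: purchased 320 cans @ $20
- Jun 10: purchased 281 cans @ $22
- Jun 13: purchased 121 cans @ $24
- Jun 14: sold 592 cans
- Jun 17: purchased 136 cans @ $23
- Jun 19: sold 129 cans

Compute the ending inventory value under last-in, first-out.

Jun 14, 592 sold [LIFO — newest first]: 121 @ $24 + 281 @ $22 + 190 @ $20 = $12,886
Jun 19, 129 sold [LIFO — newest first]: 129 @ $23 = $2,967
Total COGS = $12,886 + $2,967 = $15,853
Ending inventory: 255 @ $17 + 250 @ $19 + 130 @ $20 + 7 @ $23 = $11,846

Ending inventory = $11,846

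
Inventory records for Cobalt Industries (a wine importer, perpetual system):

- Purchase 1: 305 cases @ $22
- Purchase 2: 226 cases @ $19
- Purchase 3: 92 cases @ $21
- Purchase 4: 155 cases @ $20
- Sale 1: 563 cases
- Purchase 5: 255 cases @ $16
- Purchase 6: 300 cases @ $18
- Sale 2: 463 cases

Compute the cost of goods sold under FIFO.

Sale 1 (563) [FIFO — oldest first]: 305 @ $22 + 226 @ $19 + 32 @ $21 = $11,676
Sale 2 (463) [FIFO — oldest first]: 60 @ $21 + 155 @ $20 + 248 @ $16 = $8,328
Total COGS = $11,676 + $8,328 = $20,004
Ending inventory: 7 @ $16 + 300 @ $18 = $5,512
Check: goods available $25,516 = COGS $20,004 + ending $5,512

COGS = $20,004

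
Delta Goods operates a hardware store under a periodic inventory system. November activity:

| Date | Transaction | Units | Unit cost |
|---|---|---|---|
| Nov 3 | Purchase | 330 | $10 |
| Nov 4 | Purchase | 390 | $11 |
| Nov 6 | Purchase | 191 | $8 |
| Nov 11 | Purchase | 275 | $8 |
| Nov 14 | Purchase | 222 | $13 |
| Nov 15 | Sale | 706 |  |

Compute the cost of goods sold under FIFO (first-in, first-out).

Nov 15, 706 sold [FIFO — oldest first]: 330 @ $10 + 376 @ $11 = $7,436
Ending inventory: 14 @ $11 + 191 @ $8 + 275 @ $8 + 222 @ $13 = $6,768
Check: goods available $14,204 = COGS $7,436 + ending $6,768

COGS = $7,436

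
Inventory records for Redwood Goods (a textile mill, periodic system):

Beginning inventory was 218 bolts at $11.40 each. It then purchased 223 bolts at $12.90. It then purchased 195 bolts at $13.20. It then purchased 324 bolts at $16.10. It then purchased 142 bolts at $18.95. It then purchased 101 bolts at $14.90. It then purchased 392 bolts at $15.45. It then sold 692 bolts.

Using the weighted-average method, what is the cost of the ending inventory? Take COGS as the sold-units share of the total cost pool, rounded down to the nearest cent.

Ending inventory = $13,250.33

Sale 1, sell 692: 692/1595 × $23,404.50 → $10,154.17
Ending inventory (cost pool remaining) = $13,250.33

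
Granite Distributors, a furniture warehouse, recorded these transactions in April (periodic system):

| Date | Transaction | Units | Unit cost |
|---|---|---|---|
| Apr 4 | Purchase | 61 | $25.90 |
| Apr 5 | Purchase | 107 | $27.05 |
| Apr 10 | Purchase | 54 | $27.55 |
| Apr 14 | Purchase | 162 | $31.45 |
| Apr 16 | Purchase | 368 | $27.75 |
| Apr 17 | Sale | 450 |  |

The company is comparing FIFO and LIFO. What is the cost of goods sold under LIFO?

COGS = $12,790.90

FIFO COGS: 61 @ $25.90 + 107 @ $27.05 + 54 @ $27.55 + 162 @ $31.45 + 66 @ $27.75 = $12,888.35
LIFO COGS: 368 @ $27.75 + 82 @ $31.45 = $12,790.90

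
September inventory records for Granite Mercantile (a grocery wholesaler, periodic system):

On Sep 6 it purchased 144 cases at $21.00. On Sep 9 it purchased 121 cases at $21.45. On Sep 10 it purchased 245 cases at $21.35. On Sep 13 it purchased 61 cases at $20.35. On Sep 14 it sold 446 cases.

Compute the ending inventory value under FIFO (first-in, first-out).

Sep 14, 446 sold [FIFO — oldest first]: 144 @ $21.00 + 121 @ $21.45 + 181 @ $21.35 = $9,483.80
Ending inventory: 64 @ $21.35 + 61 @ $20.35 = $2,607.75

Ending inventory = $2,607.75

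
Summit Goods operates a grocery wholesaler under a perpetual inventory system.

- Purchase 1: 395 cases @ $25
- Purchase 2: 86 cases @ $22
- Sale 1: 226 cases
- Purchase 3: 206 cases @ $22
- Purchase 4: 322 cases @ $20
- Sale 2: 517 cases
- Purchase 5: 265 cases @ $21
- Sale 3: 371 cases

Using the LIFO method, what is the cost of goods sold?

Sale 1 (226) [LIFO — newest first]: 86 @ $22 + 140 @ $25 = $5,392
Sale 2 (517) [LIFO — newest first]: 322 @ $20 + 195 @ $22 = $10,730
Sale 3 (371) [LIFO — newest first]: 265 @ $21 + 11 @ $22 + 95 @ $25 = $8,182
Total COGS = $5,392 + $10,730 + $8,182 = $24,304
Ending inventory: 160 @ $25 = $4,000
Check: goods available $28,304 = COGS $24,304 + ending $4,000

COGS = $24,304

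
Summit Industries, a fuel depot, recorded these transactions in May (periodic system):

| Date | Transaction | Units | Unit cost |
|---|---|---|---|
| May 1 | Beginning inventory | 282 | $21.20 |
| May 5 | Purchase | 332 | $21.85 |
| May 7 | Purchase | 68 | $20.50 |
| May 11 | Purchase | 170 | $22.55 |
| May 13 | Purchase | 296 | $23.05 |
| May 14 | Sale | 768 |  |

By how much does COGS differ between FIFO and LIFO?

$597.30

FIFO COGS: 282 @ $21.20 + 332 @ $21.85 + 68 @ $20.50 + 86 @ $22.55 = $16,565.90
LIFO COGS: 296 @ $23.05 + 170 @ $22.55 + 68 @ $20.50 + 234 @ $21.85 = $17,163.20
Difference = |$16,565.90 − $17,163.20| = $597.30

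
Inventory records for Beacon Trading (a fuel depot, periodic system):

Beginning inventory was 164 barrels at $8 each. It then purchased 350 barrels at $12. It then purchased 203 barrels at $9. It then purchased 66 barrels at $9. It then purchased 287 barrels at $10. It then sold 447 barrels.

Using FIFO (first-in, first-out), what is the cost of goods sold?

Sale 1 (447) [FIFO — oldest first]: 164 @ $8 + 283 @ $12 = $4,708
Ending inventory: 67 @ $12 + 203 @ $9 + 66 @ $9 + 287 @ $10 = $6,095
Check: goods available $10,803 = COGS $4,708 + ending $6,095

COGS = $4,708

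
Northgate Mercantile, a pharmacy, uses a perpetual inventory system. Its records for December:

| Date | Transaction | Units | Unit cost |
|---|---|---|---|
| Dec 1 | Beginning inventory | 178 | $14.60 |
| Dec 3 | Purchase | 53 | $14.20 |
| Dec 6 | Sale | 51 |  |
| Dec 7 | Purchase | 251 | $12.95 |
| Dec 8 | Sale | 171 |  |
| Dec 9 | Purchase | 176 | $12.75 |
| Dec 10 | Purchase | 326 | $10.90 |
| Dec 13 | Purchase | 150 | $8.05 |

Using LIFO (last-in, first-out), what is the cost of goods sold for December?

Dec 6, 51 sold [LIFO — newest first]: 51 @ $14.20 = $724.20
Dec 8, 171 sold [LIFO — newest first]: 171 @ $12.95 = $2,214.45
Total COGS = $724.20 + $2,214.45 = $2,938.65
Ending inventory: 178 @ $14.60 + 2 @ $14.20 + 80 @ $12.95 + 176 @ $12.75 + 326 @ $10.90 + 150 @ $8.05 = $10,668.10

COGS = $2,938.65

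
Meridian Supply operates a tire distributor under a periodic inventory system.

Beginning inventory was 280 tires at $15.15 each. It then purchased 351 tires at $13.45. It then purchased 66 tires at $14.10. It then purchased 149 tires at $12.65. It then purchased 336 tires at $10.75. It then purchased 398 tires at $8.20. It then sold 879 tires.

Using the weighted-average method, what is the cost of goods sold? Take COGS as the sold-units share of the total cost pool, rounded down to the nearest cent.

COGS = $10,377.76

Sale 1, sell 879: 879/1580 × $18,654.00 → $10,377.76
Ending inventory (cost pool remaining) = $8,276.24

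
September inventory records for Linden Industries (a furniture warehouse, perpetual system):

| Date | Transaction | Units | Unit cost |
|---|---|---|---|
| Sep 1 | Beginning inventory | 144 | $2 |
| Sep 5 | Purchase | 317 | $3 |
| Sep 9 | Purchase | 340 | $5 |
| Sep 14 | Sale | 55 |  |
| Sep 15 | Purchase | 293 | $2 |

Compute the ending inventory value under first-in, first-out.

Ending inventory = $3,415

Sep 14, 55 sold [FIFO — oldest first]: 55 @ $2 = $110
Ending inventory: 89 @ $2 + 317 @ $3 + 340 @ $5 + 293 @ $2 = $3,415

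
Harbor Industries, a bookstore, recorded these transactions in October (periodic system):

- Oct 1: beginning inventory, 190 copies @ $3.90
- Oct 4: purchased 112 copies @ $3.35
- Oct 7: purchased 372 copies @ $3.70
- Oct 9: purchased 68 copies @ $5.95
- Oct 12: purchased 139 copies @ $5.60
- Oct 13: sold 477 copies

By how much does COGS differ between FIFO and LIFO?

FIFO COGS: 190 @ $3.90 + 112 @ $3.35 + 175 @ $3.70 = $1,763.70
LIFO COGS: 139 @ $5.60 + 68 @ $5.95 + 270 @ $3.70 = $2,182.00
Difference = |$1,763.70 − $2,182.00| = $418.30

$418.30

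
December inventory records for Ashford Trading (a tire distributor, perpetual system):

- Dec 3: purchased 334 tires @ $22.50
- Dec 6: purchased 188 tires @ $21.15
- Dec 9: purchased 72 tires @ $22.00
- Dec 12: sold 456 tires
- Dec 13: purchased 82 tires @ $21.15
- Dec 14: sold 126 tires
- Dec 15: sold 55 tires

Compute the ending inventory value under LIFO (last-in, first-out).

Ending inventory = $877.50

Dec 12, 456 sold [LIFO — newest first]: 72 @ $22.00 + 188 @ $21.15 + 196 @ $22.50 = $9,970.20
Dec 14, 126 sold [LIFO — newest first]: 82 @ $21.15 + 44 @ $22.50 = $2,724.30
Dec 15, 55 sold [LIFO — newest first]: 55 @ $22.50 = $1,237.50
Total COGS = $9,970.20 + $2,724.30 + $1,237.50 = $13,932.00
Ending inventory: 39 @ $22.50 = $877.50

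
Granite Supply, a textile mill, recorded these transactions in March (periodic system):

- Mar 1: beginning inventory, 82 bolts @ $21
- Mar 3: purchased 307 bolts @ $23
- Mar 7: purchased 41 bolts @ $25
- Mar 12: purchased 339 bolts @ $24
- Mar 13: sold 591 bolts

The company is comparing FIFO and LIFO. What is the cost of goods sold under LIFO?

COGS = $14,014

FIFO COGS: 82 @ $21 + 307 @ $23 + 41 @ $25 + 161 @ $24 = $13,672
LIFO COGS: 339 @ $24 + 41 @ $25 + 211 @ $23 = $14,014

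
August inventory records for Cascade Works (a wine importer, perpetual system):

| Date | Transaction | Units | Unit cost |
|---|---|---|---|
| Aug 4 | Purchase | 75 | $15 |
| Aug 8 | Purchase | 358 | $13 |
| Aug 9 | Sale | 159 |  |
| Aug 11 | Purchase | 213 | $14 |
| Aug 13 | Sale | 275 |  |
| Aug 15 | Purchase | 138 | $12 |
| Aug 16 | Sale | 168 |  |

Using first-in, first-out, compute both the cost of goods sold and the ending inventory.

COGS = $8,145; ending inventory = $2,272

Aug 9, 159 sold [FIFO — oldest first]: 75 @ $15 + 84 @ $13 = $2,217
Aug 13, 275 sold [FIFO — oldest first]: 274 @ $13 + 1 @ $14 = $3,576
Aug 16, 168 sold [FIFO — oldest first]: 168 @ $14 = $2,352
Total COGS = $2,217 + $3,576 + $2,352 = $8,145
Ending inventory: 44 @ $14 + 138 @ $12 = $2,272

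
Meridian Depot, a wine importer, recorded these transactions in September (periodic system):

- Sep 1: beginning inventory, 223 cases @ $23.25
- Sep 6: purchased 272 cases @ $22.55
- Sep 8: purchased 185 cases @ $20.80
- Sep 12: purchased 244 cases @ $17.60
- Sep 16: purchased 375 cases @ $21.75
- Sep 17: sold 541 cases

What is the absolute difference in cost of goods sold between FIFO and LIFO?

FIFO COGS: 223 @ $23.25 + 272 @ $22.55 + 46 @ $20.80 = $12,275.15
LIFO COGS: 375 @ $21.75 + 166 @ $17.60 = $11,077.85
Difference = |$12,275.15 − $11,077.85| = $1,197.30

$1,197.30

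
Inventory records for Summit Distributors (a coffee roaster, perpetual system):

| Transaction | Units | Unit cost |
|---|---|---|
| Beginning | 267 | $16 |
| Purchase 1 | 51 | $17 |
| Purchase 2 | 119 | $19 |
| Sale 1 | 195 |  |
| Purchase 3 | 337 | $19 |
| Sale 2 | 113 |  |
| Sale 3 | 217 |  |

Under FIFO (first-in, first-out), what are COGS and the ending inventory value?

COGS = $9,072; ending inventory = $4,731

Sale 1 (195) [FIFO — oldest first]: 195 @ $16 = $3,120
Sale 2 (113) [FIFO — oldest first]: 72 @ $16 + 41 @ $17 = $1,849
Sale 3 (217) [FIFO — oldest first]: 10 @ $17 + 119 @ $19 + 88 @ $19 = $4,103
Total COGS = $3,120 + $1,849 + $4,103 = $9,072
Ending inventory: 249 @ $19 = $4,731
Check: goods available $13,803 = COGS $9,072 + ending $4,731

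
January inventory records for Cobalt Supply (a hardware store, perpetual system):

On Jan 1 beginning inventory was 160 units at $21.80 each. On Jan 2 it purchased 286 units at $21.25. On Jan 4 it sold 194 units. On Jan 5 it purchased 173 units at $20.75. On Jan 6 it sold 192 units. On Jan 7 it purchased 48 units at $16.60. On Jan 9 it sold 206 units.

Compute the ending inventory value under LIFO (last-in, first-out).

Jan 4, 194 sold [LIFO — newest first]: 194 @ $21.25 = $4,122.50
Jan 6, 192 sold [LIFO — newest first]: 173 @ $20.75 + 19 @ $21.25 = $3,993.50
Jan 9, 206 sold [LIFO — newest first]: 48 @ $16.60 + 73 @ $21.25 + 85 @ $21.80 = $4,201.05
Total COGS = $4,122.50 + $3,993.50 + $4,201.05 = $12,317.05
Ending inventory: 75 @ $21.80 = $1,635.00
Check: goods available $13,952.05 = COGS $12,317.05 + ending $1,635.00

Ending inventory = $1,635.00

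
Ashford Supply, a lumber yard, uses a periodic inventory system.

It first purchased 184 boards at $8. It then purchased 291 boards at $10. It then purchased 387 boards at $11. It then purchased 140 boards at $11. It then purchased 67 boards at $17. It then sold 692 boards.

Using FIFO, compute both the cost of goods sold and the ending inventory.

Sale 1 (692) [FIFO — oldest first]: 184 @ $8 + 291 @ $10 + 217 @ $11 = $6,769
Ending inventory: 170 @ $11 + 140 @ $11 + 67 @ $17 = $4,549
Check: goods available $11,318 = COGS $6,769 + ending $4,549

COGS = $6,769; ending inventory = $4,549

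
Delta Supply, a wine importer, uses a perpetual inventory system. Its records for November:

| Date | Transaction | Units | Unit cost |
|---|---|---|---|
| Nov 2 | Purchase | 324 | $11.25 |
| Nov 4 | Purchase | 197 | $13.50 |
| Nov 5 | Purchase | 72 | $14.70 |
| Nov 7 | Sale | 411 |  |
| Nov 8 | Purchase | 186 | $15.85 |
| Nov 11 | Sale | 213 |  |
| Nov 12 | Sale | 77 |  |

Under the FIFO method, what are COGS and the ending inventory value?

COGS = $9,074.70; ending inventory = $1,236.30

Nov 7, 411 sold [FIFO — oldest first]: 324 @ $11.25 + 87 @ $13.50 = $4,819.50
Nov 11, 213 sold [FIFO — oldest first]: 110 @ $13.50 + 72 @ $14.70 + 31 @ $15.85 = $3,034.75
Nov 12, 77 sold [FIFO — oldest first]: 77 @ $15.85 = $1,220.45
Total COGS = $4,819.50 + $3,034.75 + $1,220.45 = $9,074.70
Ending inventory: 78 @ $15.85 = $1,236.30
Check: goods available $10,311.00 = COGS $9,074.70 + ending $1,236.30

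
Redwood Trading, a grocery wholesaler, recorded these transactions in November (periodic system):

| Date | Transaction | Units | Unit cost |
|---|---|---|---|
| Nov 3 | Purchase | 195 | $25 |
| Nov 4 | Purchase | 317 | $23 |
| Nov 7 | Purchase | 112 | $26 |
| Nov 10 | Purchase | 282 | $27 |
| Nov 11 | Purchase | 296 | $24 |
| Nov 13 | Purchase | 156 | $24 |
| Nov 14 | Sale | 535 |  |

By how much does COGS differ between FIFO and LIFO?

FIFO COGS: 195 @ $25 + 317 @ $23 + 23 @ $26 = $12,764
LIFO COGS: 156 @ $24 + 296 @ $24 + 83 @ $27 = $13,089
Difference = |$12,764 − $13,089| = $325

$325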